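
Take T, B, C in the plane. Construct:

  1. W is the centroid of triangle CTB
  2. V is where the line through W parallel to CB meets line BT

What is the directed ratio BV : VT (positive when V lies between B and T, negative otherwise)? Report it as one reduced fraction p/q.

Assign T = (0, 0), B = (1, 0), C = (0, 1) — the answer is frame-independent, so this choice is without loss of generality.
1. W is the centroid of triangle CTB ⇒ W = (1/3, 1/3)
2. V is where the line through W parallel to CB meets line BT ⇒ V = (2/3, 0)
V = B + t·(T−B) with t = 1/3, so BV:VT = t:(1−t) = 1/3:2/3

BV:VT = 1/2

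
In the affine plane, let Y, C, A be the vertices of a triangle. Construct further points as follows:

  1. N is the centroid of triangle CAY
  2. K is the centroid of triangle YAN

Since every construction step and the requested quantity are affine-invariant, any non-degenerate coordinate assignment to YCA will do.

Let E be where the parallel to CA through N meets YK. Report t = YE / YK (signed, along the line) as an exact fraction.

t = 6/5

Assign Y = (0, 0), C = (1, 0), A = (0, 1) — the answer is frame-independent, so this choice is without loss of generality.
1. N is the centroid of triangle CAY ⇒ N = (1/3, 1/3)
2. K is the centroid of triangle YAN ⇒ K = (1/9, 4/9)
through N parallel to CA: direction (-1, 1); meets YK at E = (2/15, 8/15)
E = Y + t·(K−Y) with t = 6/5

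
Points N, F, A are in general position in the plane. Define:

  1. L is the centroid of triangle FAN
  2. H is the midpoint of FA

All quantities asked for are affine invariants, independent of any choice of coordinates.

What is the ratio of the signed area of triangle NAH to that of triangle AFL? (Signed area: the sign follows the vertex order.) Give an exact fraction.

[NAH]:[AFL] = 3/2

Work in coordinates with N = (0, 0), F = (1, 0), A = (0, 1).
1. L is the centroid of triangle FAN ⇒ L = (1/3, 1/3)
2. H is the midpoint of FA ⇒ H = (1/2, 1/2)
2·[NAH] = -1/2, 2·[AFL] = -1/3
[NAH]:[AFL] = -1/2:-1/3 = 3/2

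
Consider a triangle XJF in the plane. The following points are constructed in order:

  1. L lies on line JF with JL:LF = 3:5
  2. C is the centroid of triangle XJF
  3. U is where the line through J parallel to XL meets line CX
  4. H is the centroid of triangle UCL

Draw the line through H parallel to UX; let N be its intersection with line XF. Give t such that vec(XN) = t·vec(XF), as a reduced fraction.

Choose coordinates X = (0, 0), J = (1, 0), F = (0, 1).
1. L lies on line JF with JL:LF = 3:5 ⇒ L = (5/8, 3/8)
2. C is the centroid of triangle XJF ⇒ C = (1/3, 1/3)
3. U is where the line through J parallel to XL meets line CX ⇒ U = (-3/2, -3/2)
4. H is the centroid of triangle UCL ⇒ H = (-13/72, -19/72)
through H parallel to UX: direction (3/2, 3/2); meets XF at N = (0, -1/12)
N = X + t·(F−X) with t = -1/12

t = -1/12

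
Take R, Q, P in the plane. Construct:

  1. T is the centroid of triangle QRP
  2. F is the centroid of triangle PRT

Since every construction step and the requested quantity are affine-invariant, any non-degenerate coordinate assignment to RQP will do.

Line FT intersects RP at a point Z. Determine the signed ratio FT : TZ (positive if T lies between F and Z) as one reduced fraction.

FT:TZ = -2/3

Work in coordinates with R = (0, 0), Q = (1, 0), P = (0, 1).
1. T is the centroid of triangle QRP ⇒ T = (1/3, 1/3)
2. F is the centroid of triangle PRT ⇒ F = (1/9, 4/9)
line FT meets RP at Z = (0, 1/2)
T = F + t·(Z−F) with t = -2, so FT:TZ = -2:3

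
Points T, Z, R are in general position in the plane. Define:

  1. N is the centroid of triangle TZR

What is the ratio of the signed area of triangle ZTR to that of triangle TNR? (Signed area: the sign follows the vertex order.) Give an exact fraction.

[ZTR]:[TNR] = -3

Assign T = (0, 0), Z = (1, 0), R = (0, 1) — the answer is frame-independent, so this choice is without loss of generality.
1. N is the centroid of triangle TZR ⇒ N = (1/3, 1/3)
2·[ZTR] = -1, 2·[TNR] = 1/3
[ZTR]:[TNR] = -1:1/3 = -3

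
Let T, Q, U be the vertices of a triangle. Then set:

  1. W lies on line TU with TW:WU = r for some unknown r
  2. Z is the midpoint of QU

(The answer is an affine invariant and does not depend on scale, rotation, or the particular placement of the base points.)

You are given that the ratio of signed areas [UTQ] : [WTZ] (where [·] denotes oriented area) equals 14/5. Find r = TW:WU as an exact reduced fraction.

r = 5/2

Assign T = (0, 0), Q = (1, 0), U = (0, 1) — the answer is frame-independent, so this choice is without loss of generality.
1. With TW:WU = r, write λ = r/(r+1) so W = T + λ·(U−T); W is affine-linear in λ
2. Z is the midpoint of QU ⇒ Z = (1/2, 1/2)
Every point depending on W is an affine combination of W and λ-independent points, so each such coordinate is linear in λ; the λ² term in each signed area is a multiple of (U−T)×(U−T) = 0, so 2·[UTQ] and 2·[WTZ] are each linear in λ. Evaluating at λ=0 and λ=1:
  2·[UTQ] = 1,   2·[WTZ] = 1/2·λ
So [UTQ]:[WTZ] = (1) / (1/2·λ). Setting this equal to 14/5:
  1 = 14/5·(1/2·λ)  ⇒  λ = 5/7
Then r = λ/(1−λ) = (5/7)/(2/7) = 5/2. Check: with r = 5/2, W = (0, 5/7) and [UTQ]:[WTZ] = 14/5 as required.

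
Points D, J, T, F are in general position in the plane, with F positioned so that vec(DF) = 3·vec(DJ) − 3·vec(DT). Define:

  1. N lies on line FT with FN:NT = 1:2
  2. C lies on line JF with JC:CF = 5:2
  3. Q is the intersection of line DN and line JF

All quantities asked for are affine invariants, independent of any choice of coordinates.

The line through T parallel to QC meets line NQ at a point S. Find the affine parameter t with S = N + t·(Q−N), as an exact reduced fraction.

t = -2

Set D = (0, 0), J = (1, 0), T = (0, 1), F = (3, -3); any affine frame gives the same invariant.
1. N lies on line FT with FN:NT = 1:2 ⇒ N = (2, -5/3)
2. C lies on line JF with JC:CF = 5:2 ⇒ C = (17/7, -15/7)
3. Q is the intersection of line DN and line JF ⇒ Q = (9/4, -15/8)
through T parallel to QC: direction (5/28, -15/56); meets NQ at S = (3/2, -5/4)
S = N + t·(Q−N) with t = -2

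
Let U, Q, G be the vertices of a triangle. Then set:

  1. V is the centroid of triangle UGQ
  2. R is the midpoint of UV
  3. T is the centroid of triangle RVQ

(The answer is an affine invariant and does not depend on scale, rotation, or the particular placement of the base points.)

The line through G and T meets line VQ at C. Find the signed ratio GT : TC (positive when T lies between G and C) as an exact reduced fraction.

GT:TC = -7

Work in coordinates with U = (0, 0), Q = (1, 0), G = (0, 1).
1. V is the centroid of triangle UGQ ⇒ V = (1/3, 1/3)
2. R is the midpoint of UV ⇒ R = (1/6, 1/6)
3. T is the centroid of triangle RVQ ⇒ T = (1/2, 1/6)
line GT meets VQ at C = (3/7, 2/7)
T = G + t·(C−G) with t = 7/6, so GT:TC = 7/6:-1/6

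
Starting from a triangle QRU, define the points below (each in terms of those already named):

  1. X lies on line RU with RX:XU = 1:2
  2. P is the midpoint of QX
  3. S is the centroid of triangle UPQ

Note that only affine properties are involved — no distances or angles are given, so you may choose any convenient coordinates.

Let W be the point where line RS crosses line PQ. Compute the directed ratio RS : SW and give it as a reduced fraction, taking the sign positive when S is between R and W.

RS:SW = -5/2

Choose coordinates Q = (0, 0), R = (1, 0), U = (0, 1).
1. X lies on line RU with RX:XU = 1:2 ⇒ X = (2/3, 1/3)
2. P is the midpoint of QX ⇒ P = (1/3, 1/6)
3. S is the centroid of triangle UPQ ⇒ S = (1/9, 7/18)
line RS meets PQ at W = (7/15, 7/30)
S = R + t·(W−R) with t = 5/3, so RS:SW = 5/3:-2/3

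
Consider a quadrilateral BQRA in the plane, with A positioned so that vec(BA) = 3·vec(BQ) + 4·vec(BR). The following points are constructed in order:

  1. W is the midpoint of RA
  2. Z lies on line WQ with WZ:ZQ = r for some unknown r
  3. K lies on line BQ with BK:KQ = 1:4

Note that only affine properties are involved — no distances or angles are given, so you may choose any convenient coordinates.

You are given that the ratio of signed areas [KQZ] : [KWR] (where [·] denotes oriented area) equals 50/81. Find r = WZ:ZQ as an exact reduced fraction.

Assign B = (0, 0), Q = (1, 0), R = (0, 1), A = (3, 4) — the answer is frame-independent, so this choice is without loss of generality.
1. W is the midpoint of RA ⇒ W = (3/2, 5/2)
2. With WZ:ZQ = r, write λ = r/(r+1) so Z = W + λ·(Q−W); Z is affine-linear in λ
3. K lies on line BQ with BK:KQ = 1:4 ⇒ K = (1/5, 0)
Every point depending on Z is an affine combination of Z and λ-independent points, so each such coordinate is linear in λ; the λ² term in each signed area is a multiple of (Q−W)×(Q−W) = 0, so 2·[KQZ] and 2·[KWR] are each linear in λ. Evaluating at λ=0 and λ=1:
  2·[KQZ] = -2·λ + 2,   2·[KWR] = 9/5
So [KQZ]:[KWR] = (-2·λ + 2) / (9/5). Setting this equal to 50/81:
  -2·λ + 2 = 50/81·(9/5)  ⇒  λ = 4/9
Then r = λ/(1−λ) = (4/9)/(5/9) = 4/5. Check: with r = 4/5, Z = (23/18, 25/18) and [KQZ]:[KWR] = 50/81 as required.

r = 4/5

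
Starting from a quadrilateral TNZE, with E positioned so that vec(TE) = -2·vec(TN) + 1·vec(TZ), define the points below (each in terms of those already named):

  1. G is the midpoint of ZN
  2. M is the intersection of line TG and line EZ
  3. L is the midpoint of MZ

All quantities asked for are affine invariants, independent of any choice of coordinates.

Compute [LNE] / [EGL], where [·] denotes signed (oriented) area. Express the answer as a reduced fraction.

Choose coordinates T = (0, 0), N = (1, 0), Z = (0, 1), E = (-2, 1).
1. G is the midpoint of ZN ⇒ G = (1/2, 1/2)
2. M is the intersection of line TG and line EZ ⇒ M = (1, 1)
3. L is the midpoint of MZ ⇒ L = (1/2, 1)
2·[LNE] = -5/2, 2·[EGL] = 5/4
[LNE]:[EGL] = -5/2:5/4 = -2

[LNE]:[EGL] = -2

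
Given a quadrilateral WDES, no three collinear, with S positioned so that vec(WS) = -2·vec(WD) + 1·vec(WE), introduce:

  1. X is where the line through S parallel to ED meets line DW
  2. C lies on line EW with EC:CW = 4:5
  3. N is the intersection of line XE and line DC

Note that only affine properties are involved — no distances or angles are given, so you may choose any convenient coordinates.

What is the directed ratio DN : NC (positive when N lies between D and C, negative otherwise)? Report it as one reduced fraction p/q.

DN:NC = -9/2

Set W = (0, 0), D = (1, 0), E = (0, 1), S = (-2, 1); any affine frame gives the same invariant.
1. X is where the line through S parallel to ED meets line DW ⇒ X = (-1, 0)
2. C lies on line EW with EC:CW = 4:5 ⇒ C = (0, 5/9)
3. N is the intersection of line XE and line DC ⇒ N = (-2/7, 5/7)
N = D + t·(C−D) with t = 9/7, so DN:NC = t:(1−t) = 9/7:-2/7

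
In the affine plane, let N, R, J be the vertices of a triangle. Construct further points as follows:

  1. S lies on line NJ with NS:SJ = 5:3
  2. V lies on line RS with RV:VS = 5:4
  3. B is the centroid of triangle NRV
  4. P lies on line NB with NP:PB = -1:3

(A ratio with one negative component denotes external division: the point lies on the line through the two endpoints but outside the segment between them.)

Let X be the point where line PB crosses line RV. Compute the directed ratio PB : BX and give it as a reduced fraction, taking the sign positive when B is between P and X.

PB:BX = 3

Assign N = (0, 0), R = (1, 0), J = (0, 1) — the answer is frame-independent, so this choice is without loss of generality.
1. S lies on line NJ with NS:SJ = 5:3 ⇒ S = (0, 5/8)
2. V lies on line RS with RV:VS = 5:4 ⇒ V = (4/9, 25/72)
3. B is the centroid of triangle NRV ⇒ B = (13/27, 25/216)
4. P lies on line NB with NP:PB = -1:3 ⇒ P = (-13/54, -25/432)
line PB meets RV at X = (13/18, 25/144)
B = P + t·(X−P) with t = 3/4, so PB:BX = 3/4:1/4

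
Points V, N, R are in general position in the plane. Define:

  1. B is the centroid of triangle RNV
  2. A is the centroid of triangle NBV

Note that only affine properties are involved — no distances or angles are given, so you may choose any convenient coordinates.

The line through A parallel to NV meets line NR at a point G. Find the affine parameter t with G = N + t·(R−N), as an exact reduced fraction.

t = 1/9

Choose coordinates V = (0, 0), N = (1, 0), R = (0, 1).
1. B is the centroid of triangle RNV ⇒ B = (1/3, 1/3)
2. A is the centroid of triangle NBV ⇒ A = (4/9, 1/9)
through A parallel to NV: direction (-1, 0); meets NR at G = (8/9, 1/9)
G = N + t·(R−N) with t = 1/9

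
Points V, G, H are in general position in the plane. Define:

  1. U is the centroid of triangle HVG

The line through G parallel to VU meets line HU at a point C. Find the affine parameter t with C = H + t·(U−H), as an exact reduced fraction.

t = 2

Set V = (0, 0), G = (1, 0), H = (0, 1); any affine frame gives the same invariant.
1. U is the centroid of triangle HVG ⇒ U = (1/3, 1/3)
through G parallel to VU: direction (1/3, 1/3); meets HU at C = (2/3, -1/3)
C = H + t·(U−H) with t = 2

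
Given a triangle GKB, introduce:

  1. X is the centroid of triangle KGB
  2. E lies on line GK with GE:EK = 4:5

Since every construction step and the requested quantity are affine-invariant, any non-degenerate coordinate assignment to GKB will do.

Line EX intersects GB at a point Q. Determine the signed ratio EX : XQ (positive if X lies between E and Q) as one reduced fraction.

EX:XQ = 1/3

Assign G = (0, 0), K = (1, 0), B = (0, 1) — the answer is frame-independent, so this choice is without loss of generality.
1. X is the centroid of triangle KGB ⇒ X = (1/3, 1/3)
2. E lies on line GK with GE:EK = 4:5 ⇒ E = (4/9, 0)
line EX meets GB at Q = (0, 4/3)
X = E + t·(Q−E) with t = 1/4, so EX:XQ = 1/4:3/4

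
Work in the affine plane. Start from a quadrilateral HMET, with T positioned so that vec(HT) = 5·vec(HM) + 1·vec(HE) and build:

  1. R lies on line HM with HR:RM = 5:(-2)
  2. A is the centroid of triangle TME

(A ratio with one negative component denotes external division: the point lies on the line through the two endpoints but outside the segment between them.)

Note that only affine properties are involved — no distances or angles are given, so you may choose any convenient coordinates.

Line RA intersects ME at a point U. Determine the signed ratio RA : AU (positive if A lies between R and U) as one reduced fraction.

Assign H = (0, 0), M = (1, 0), E = (0, 1), T = (5, 1) — the answer is frame-independent, so this choice is without loss of generality.
1. R lies on line HM with HR:RM = 5:(-2) ⇒ R = (5/3, 0)
2. A is the centroid of triangle TME ⇒ A = (2, 2/3)
line RA meets ME at U = (13/9, -4/9)
A = R + t·(U−R) with t = -3/2, so RA:AU = -3/2:5/2

RA:AU = -3/5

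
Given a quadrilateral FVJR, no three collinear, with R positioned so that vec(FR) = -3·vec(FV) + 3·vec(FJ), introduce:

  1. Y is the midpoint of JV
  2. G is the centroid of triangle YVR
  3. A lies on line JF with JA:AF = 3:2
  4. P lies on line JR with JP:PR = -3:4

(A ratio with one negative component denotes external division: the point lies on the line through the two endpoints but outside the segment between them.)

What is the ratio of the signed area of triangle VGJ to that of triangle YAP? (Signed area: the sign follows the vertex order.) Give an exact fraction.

[VGJ]:[YAP] = -5/54

Work in coordinates with F = (0, 0), V = (1, 0), J = (0, 1), R = (-3, 3).
1. Y is the midpoint of JV ⇒ Y = (1/2, 1/2)
2. G is the centroid of triangle YVR ⇒ G = (-1/2, 7/6)
3. A lies on line JF with JA:AF = 3:2 ⇒ A = (0, 2/5)
4. P lies on line JR with JP:PR = -3:4 ⇒ P = (9, -5)
2·[VGJ] = -1/3, 2·[YAP] = 18/5
[VGJ]:[YAP] = -1/3:18/5 = -5/54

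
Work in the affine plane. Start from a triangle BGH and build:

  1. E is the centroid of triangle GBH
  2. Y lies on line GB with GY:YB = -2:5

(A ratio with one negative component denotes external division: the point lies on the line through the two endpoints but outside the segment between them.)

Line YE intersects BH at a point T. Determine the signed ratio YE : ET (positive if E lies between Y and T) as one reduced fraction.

Set B = (0, 0), G = (1, 0), H = (0, 1); any affine frame gives the same invariant.
1. E is the centroid of triangle GBH ⇒ E = (1/3, 1/3)
2. Y lies on line GB with GY:YB = -2:5 ⇒ Y = (5/3, 0)
line YE meets BH at T = (0, 5/12)
E = Y + t·(T−Y) with t = 4/5, so YE:ET = 4/5:1/5

YE:ET = 4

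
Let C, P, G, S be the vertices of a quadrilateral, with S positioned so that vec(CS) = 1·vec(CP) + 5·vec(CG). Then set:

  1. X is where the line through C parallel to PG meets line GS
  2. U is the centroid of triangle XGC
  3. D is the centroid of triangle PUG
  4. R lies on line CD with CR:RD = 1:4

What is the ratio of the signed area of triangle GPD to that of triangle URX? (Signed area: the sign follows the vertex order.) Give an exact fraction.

Assign C = (0, 0), P = (1, 0), G = (0, 1), S = (1, 5) — the answer is frame-independent, so this choice is without loss of generality.
1. X is where the line through C parallel to PG meets line GS ⇒ X = (-1/5, 1/5)
2. U is the centroid of triangle XGC ⇒ U = (-1/15, 2/5)
3. D is the centroid of triangle PUG ⇒ D = (14/45, 7/15)
4. R lies on line CD with CR:RD = 1:4 ⇒ R = (14/225, 7/75)
2·[GPD] = -2/9, 2·[URX] = -1/15
[GPD]:[URX] = -2/9:-1/15 = 10/3

[GPD]:[URX] = 10/3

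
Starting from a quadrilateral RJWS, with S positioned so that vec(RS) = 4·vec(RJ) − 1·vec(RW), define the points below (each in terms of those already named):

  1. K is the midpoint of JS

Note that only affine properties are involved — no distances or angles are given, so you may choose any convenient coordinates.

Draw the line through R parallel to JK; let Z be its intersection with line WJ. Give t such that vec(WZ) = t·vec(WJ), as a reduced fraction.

t = 3/2

Choose coordinates R = (0, 0), J = (1, 0), W = (0, 1), S = (4, -1).
1. K is the midpoint of JS ⇒ K = (5/2, -1/2)
through R parallel to JK: direction (3/2, -1/2); meets WJ at Z = (3/2, -1/2)
Z = W + t·(J−W) with t = 3/2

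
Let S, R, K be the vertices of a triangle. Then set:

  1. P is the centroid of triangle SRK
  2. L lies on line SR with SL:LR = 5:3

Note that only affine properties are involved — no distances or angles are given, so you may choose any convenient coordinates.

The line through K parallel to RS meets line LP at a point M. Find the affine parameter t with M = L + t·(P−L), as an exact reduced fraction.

Assign S = (0, 0), R = (1, 0), K = (0, 1) — the answer is frame-independent, so this choice is without loss of generality.
1. P is the centroid of triangle SRK ⇒ P = (1/3, 1/3)
2. L lies on line SR with SL:LR = 5:3 ⇒ L = (5/8, 0)
through K parallel to RS: direction (-1, 0); meets LP at M = (-1/4, 1)
M = L + t·(P−L) with t = 3

t = 3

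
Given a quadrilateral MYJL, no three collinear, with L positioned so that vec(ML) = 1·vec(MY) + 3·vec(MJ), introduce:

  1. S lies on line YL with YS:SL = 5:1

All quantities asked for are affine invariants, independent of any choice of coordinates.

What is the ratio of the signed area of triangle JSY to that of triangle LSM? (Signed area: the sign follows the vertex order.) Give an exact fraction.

Work in coordinates with M = (0, 0), Y = (1, 0), J = (0, 1), L = (1, 3).
1. S lies on line YL with YS:SL = 5:1 ⇒ S = (1, 5/2)
2·[JSY] = -5/2, 2·[LSM] = -1/2
[JSY]:[LSM] = -5/2:-1/2 = 5

[JSY]:[LSM] = 5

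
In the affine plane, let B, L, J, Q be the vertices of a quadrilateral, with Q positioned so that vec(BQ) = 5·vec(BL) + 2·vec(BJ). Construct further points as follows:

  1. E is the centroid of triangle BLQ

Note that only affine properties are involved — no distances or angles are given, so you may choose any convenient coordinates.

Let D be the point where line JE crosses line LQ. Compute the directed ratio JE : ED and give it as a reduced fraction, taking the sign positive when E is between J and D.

JE:ED = 8

Work in coordinates with B = (0, 0), L = (1, 0), J = (0, 1), Q = (5, 2).
1. E is the centroid of triangle BLQ ⇒ E = (2, 2/3)
line JE meets LQ at D = (9/4, 5/8)
E = J + t·(D−J) with t = 8/9, so JE:ED = 8/9:1/9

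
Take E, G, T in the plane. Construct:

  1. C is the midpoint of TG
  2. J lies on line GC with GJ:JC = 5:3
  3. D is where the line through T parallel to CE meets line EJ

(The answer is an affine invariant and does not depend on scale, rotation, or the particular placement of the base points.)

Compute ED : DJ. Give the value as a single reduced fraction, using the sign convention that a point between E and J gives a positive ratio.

ED:DJ = -8/11

Choose coordinates E = (0, 0), G = (1, 0), T = (0, 1).
1. C is the midpoint of TG ⇒ C = (1/2, 1/2)
2. J lies on line GC with GJ:JC = 5:3 ⇒ J = (11/16, 5/16)
3. D is where the line through T parallel to CE meets line EJ ⇒ D = (-11/6, -5/6)
D = E + t·(J−E) with t = -8/3, so ED:DJ = t:(1−t) = -8/3:11/3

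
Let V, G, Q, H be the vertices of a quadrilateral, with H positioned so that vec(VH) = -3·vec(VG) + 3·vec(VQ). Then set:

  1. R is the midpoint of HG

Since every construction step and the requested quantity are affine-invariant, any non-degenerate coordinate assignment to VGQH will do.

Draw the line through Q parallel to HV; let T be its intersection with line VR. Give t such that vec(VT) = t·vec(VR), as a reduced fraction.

t = 2

Assign V = (0, 0), G = (1, 0), Q = (0, 1), H = (-3, 3) — the answer is frame-independent, so this choice is without loss of generality.
1. R is the midpoint of HG ⇒ R = (-1, 3/2)
through Q parallel to HV: direction (3, -3); meets VR at T = (-2, 3)
T = V + t·(R−V) with t = 2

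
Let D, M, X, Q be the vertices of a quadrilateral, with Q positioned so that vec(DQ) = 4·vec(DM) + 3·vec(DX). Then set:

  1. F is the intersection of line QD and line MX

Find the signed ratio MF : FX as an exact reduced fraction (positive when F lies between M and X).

Work in coordinates with D = (0, 0), M = (1, 0), X = (0, 1), Q = (4, 3).
1. F is the intersection of line QD and line MX ⇒ F = (4/7, 3/7)
F = M + t·(X−M) with t = 3/7, so MF:FX = t:(1−t) = 3/7:4/7

MF:FX = 3/4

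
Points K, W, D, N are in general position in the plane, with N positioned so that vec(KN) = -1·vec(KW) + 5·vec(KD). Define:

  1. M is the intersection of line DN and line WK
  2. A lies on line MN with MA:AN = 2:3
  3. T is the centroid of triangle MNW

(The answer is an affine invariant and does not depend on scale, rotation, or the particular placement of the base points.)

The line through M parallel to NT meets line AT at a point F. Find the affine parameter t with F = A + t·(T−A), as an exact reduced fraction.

t = -2/3

Choose coordinates K = (0, 0), W = (1, 0), D = (0, 1), N = (-1, 5).
1. M is the intersection of line DN and line WK ⇒ M = (1/4, 0)
2. A lies on line MN with MA:AN = 2:3 ⇒ A = (-1/4, 2)
3. T is the centroid of triangle MNW ⇒ T = (1/12, 5/3)
through M parallel to NT: direction (13/12, -10/3); meets AT at F = (-17/36, 20/9)
F = A + t·(T−A) with t = -2/3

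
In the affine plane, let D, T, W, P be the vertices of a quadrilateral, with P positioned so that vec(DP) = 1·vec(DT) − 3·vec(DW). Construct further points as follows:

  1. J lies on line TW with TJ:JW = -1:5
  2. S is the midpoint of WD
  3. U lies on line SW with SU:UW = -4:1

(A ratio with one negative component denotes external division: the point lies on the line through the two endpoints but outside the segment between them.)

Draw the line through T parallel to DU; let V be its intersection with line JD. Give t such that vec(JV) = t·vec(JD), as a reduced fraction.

t = 1/5

Assign D = (0, 0), T = (1, 0), W = (0, 1), P = (1, -3) — the answer is frame-independent, so this choice is without loss of generality.
1. J lies on line TW with TJ:JW = -1:5 ⇒ J = (5/4, -1/4)
2. S is the midpoint of WD ⇒ S = (0, 1/2)
3. U lies on line SW with SU:UW = -4:1 ⇒ U = (0, 7/6)
through T parallel to DU: direction (0, 7/6); meets JD at V = (1, -1/5)
V = J + t·(D−J) with t = 1/5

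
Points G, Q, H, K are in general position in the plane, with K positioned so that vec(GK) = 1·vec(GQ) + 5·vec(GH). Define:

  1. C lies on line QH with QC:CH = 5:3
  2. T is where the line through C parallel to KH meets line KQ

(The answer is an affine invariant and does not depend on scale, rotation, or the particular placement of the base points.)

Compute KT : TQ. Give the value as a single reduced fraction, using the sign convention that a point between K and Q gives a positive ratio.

Choose coordinates G = (0, 0), Q = (1, 0), H = (0, 1), K = (1, 5).
1. C lies on line QH with QC:CH = 5:3 ⇒ C = (3/8, 5/8)
2. T is where the line through C parallel to KH meets line KQ ⇒ T = (1, 25/8)
T = K + t·(Q−K) with t = 3/8, so KT:TQ = t:(1−t) = 3/8:5/8

KT:TQ = 3/5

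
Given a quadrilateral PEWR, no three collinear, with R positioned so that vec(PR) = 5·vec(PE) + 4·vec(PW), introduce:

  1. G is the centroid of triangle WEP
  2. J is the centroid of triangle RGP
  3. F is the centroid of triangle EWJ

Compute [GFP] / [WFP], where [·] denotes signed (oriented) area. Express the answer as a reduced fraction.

[GFP]:[WFP] = 1/25

Set P = (0, 0), E = (1, 0), W = (0, 1), R = (5, 4); any affine frame gives the same invariant.
1. G is the centroid of triangle WEP ⇒ G = (1/3, 1/3)
2. J is the centroid of triangle RGP ⇒ J = (16/9, 13/9)
3. F is the centroid of triangle EWJ ⇒ F = (25/27, 22/27)
2·[GFP] = -1/27, 2·[WFP] = -25/27
[GFP]:[WFP] = -1/27:-25/27 = 1/25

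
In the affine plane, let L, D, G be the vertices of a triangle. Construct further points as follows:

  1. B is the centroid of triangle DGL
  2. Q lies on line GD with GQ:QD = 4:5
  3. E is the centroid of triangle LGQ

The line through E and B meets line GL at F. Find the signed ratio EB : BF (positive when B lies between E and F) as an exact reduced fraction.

EB:BF = -5/9

Work in coordinates with L = (0, 0), D = (1, 0), G = (0, 1).
1. B is the centroid of triangle DGL ⇒ B = (1/3, 1/3)
2. Q lies on line GD with GQ:QD = 4:5 ⇒ Q = (4/9, 5/9)
3. E is the centroid of triangle LGQ ⇒ E = (4/27, 14/27)
line EB meets GL at F = (0, 2/3)
B = E + t·(F−E) with t = -5/4, so EB:BF = -5/4:9/4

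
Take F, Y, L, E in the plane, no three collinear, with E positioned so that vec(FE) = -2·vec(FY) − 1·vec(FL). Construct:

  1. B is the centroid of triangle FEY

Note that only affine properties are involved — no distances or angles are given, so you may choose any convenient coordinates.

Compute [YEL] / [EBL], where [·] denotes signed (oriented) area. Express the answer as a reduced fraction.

[YEL]:[EBL] = -2

Choose coordinates F = (0, 0), Y = (1, 0), L = (0, 1), E = (-2, -1).
1. B is the centroid of triangle FEY ⇒ B = (-1/3, -1/3)
2·[YEL] = -4, 2·[EBL] = 2
[YEL]:[EBL] = -4:2 = -2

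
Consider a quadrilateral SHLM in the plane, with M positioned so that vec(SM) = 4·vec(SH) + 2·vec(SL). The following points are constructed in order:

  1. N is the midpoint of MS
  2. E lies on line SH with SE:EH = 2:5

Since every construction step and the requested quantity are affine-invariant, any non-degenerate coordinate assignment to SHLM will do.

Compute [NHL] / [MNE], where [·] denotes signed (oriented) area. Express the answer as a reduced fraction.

[NHL]:[MNE] = -7

Work in coordinates with S = (0, 0), H = (1, 0), L = (0, 1), M = (4, 2).
1. N is the midpoint of MS ⇒ N = (2, 1)
2. E lies on line SH with SE:EH = 2:5 ⇒ E = (2/7, 0)
2·[NHL] = -2, 2·[MNE] = 2/7
[NHL]:[MNE] = -2:2/7 = -7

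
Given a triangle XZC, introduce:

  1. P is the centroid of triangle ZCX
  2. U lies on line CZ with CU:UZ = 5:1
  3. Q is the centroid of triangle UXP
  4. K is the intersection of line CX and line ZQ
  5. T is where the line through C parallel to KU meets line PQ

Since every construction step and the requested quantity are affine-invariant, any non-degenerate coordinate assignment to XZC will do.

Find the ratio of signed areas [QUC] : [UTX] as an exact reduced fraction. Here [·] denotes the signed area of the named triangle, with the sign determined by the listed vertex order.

Work in coordinates with X = (0, 0), Z = (1, 0), C = (0, 1).
1. P is the centroid of triangle ZCX ⇒ P = (1/3, 1/3)
2. U lies on line CZ with CU:UZ = 5:1 ⇒ U = (5/6, 1/6)
3. Q is the centroid of triangle UXP ⇒ Q = (7/18, 1/6)
4. K is the intersection of line CX and line ZQ ⇒ K = (0, 3/11)
5. T is where the line through C parallel to KU meets line PQ ⇒ T = (55/474, 467/474)
2·[QUC] = 10/27, 2·[UTX] = 190/237
[QUC]:[UTX] = 10/27:190/237 = 79/171

[QUC]:[UTX] = 79/171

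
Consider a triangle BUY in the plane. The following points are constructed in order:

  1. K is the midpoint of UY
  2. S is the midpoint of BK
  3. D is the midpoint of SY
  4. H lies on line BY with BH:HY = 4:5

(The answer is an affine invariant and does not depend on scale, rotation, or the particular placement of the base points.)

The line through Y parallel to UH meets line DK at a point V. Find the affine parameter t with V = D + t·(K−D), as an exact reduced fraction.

t = 23/3

Set B = (0, 0), U = (1, 0), Y = (0, 1); any affine frame gives the same invariant.
1. K is the midpoint of UY ⇒ K = (1/2, 1/2)
2. S is the midpoint of BK ⇒ S = (1/4, 1/4)
3. D is the midpoint of SY ⇒ D = (1/8, 5/8)
4. H lies on line BY with BH:HY = 4:5 ⇒ H = (0, 4/9)
through Y parallel to UH: direction (-1, 4/9); meets DK at V = (3, -1/3)
V = D + t·(K−D) with t = 23/3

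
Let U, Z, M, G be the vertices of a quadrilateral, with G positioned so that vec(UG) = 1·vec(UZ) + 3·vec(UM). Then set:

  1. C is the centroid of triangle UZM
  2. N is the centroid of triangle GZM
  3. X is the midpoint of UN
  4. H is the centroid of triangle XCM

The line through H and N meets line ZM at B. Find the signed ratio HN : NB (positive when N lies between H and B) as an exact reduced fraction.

Work in coordinates with U = (0, 0), Z = (1, 0), M = (0, 1), G = (1, 3).
1. C is the centroid of triangle UZM ⇒ C = (1/3, 1/3)
2. N is the centroid of triangle GZM ⇒ N = (2/3, 4/3)
3. X is the midpoint of UN ⇒ X = (1/3, 2/3)
4. H is the centroid of triangle XCM ⇒ H = (2/9, 2/3)
line HN meets ZM at B = (4/15, 11/15)
N = H + t·(B−H) with t = 10, so HN:NB = 10:-9

HN:NB = -10/9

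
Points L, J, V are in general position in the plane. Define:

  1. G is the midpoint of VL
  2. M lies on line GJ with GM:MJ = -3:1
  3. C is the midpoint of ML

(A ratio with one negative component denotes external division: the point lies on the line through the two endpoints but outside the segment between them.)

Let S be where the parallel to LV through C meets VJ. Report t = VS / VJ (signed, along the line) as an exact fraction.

Choose coordinates L = (0, 0), J = (1, 0), V = (0, 1).
1. G is the midpoint of VL ⇒ G = (0, 1/2)
2. M lies on line GJ with GM:MJ = -3:1 ⇒ M = (3/2, -1/4)
3. C is the midpoint of ML ⇒ C = (3/4, -1/8)
through C parallel to LV: direction (0, 1); meets VJ at S = (3/4, 1/4)
S = V + t·(J−V) with t = 3/4

t = 3/4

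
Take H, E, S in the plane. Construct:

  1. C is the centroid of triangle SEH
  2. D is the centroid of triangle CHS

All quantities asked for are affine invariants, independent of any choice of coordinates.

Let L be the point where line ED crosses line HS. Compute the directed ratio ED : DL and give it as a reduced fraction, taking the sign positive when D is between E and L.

ED:DL = 8

Set H = (0, 0), E = (1, 0), S = (0, 1); any affine frame gives the same invariant.
1. C is the centroid of triangle SEH ⇒ C = (1/3, 1/3)
2. D is the centroid of triangle CHS ⇒ D = (1/9, 4/9)
line ED meets HS at L = (0, 1/2)
D = E + t·(L−E) with t = 8/9, so ED:DL = 8/9:1/9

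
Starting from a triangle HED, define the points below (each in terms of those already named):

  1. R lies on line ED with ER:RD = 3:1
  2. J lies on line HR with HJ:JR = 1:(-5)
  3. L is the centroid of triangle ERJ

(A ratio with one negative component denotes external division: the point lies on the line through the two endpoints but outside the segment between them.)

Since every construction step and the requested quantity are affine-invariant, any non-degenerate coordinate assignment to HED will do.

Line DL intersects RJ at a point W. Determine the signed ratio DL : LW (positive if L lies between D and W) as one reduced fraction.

Choose coordinates H = (0, 0), E = (1, 0), D = (0, 1).
1. R lies on line ED with ER:RD = 3:1 ⇒ R = (1/4, 3/4)
2. J lies on line HR with HJ:JR = 1:(-5) ⇒ J = (-1/16, -3/16)
3. L is the centroid of triangle ERJ ⇒ L = (19/48, 3/16)
line DL meets RJ at W = (19/96, 19/32)
L = D + t·(W−D) with t = 2, so DL:LW = 2:-1

DL:LW = -2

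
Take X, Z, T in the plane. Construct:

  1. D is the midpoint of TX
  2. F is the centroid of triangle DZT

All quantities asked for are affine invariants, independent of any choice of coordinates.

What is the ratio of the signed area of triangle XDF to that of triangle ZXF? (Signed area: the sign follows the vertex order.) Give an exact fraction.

[XDF]:[ZXF] = 1/3

Work in coordinates with X = (0, 0), Z = (1, 0), T = (0, 1).
1. D is the midpoint of TX ⇒ D = (0, 1/2)
2. F is the centroid of triangle DZT ⇒ F = (1/3, 1/2)
2·[XDF] = -1/6, 2·[ZXF] = -1/2
[XDF]:[ZXF] = -1/6:-1/2 = 1/3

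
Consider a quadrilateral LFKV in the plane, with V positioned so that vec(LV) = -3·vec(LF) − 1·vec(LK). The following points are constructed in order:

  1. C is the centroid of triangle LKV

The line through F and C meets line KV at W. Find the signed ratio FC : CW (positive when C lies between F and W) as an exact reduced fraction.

FC:CW = 4

Set L = (0, 0), F = (1, 0), K = (0, 1), V = (-3, -1); any affine frame gives the same invariant.
1. C is the centroid of triangle LKV ⇒ C = (-1, 0)
line FC meets KV at W = (-3/2, 0)
C = F + t·(W−F) with t = 4/5, so FC:CW = 4/5:1/5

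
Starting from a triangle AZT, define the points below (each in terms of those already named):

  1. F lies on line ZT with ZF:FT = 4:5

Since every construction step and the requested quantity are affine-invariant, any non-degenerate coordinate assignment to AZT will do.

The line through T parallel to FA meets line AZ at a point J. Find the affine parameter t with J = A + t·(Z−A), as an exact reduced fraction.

t = -5/4

Choose coordinates A = (0, 0), Z = (1, 0), T = (0, 1).
1. F lies on line ZT with ZF:FT = 4:5 ⇒ F = (5/9, 4/9)
through T parallel to FA: direction (-5/9, -4/9); meets AZ at J = (-5/4, 0)
J = A + t·(Z−A) with t = -5/4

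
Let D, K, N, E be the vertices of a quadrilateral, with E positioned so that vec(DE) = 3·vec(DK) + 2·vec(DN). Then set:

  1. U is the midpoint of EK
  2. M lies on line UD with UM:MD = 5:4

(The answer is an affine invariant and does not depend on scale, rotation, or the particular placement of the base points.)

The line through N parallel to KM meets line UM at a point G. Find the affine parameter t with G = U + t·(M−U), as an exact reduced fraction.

Set D = (0, 0), K = (1, 0), N = (0, 1), E = (3, 2); any affine frame gives the same invariant.
1. U is the midpoint of EK ⇒ U = (2, 1)
2. M lies on line UD with UM:MD = 5:4 ⇒ M = (8/9, 4/9)
through N parallel to KM: direction (-1/9, 4/9); meets UM at G = (2/9, 1/9)
G = U + t·(M−U) with t = 8/5

t = 8/5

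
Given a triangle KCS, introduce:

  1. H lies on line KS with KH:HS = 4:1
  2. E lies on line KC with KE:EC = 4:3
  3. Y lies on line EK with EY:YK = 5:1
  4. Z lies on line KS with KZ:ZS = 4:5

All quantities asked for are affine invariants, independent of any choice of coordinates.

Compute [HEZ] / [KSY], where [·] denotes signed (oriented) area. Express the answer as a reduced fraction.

Work in coordinates with K = (0, 0), C = (1, 0), S = (0, 1).
1. H lies on line KS with KH:HS = 4:1 ⇒ H = (0, 4/5)
2. E lies on line KC with KE:EC = 4:3 ⇒ E = (4/7, 0)
3. Y lies on line EK with EY:YK = 5:1 ⇒ Y = (2/21, 0)
4. Z lies on line KS with KZ:ZS = 4:5 ⇒ Z = (0, 4/9)
2·[HEZ] = -64/315, 2·[KSY] = -2/21
[HEZ]:[KSY] = -64/315:-2/21 = 32/15

[HEZ]:[KSY] = 32/15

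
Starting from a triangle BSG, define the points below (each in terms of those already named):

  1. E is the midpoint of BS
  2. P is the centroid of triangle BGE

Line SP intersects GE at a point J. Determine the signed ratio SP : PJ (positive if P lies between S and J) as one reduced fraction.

Set B = (0, 0), S = (1, 0), G = (0, 1); any affine frame gives the same invariant.
1. E is the midpoint of BS ⇒ E = (1/2, 0)
2. P is the centroid of triangle BGE ⇒ P = (1/6, 1/3)
line SP meets GE at J = (3/8, 1/4)
P = S + t·(J−S) with t = 4/3, so SP:PJ = 4/3:-1/3

SP:PJ = -4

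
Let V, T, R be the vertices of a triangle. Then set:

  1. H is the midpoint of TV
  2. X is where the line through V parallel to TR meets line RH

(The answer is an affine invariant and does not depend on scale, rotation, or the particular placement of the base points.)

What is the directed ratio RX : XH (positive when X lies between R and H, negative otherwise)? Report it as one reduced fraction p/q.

Set V = (0, 0), T = (1, 0), R = (0, 1); any affine frame gives the same invariant.
1. H is the midpoint of TV ⇒ H = (1/2, 0)
2. X is where the line through V parallel to TR meets line RH ⇒ X = (1, -1)
X = R + t·(H−R) with t = 2, so RX:XH = t:(1−t) = 2:-1

RX:XH = -2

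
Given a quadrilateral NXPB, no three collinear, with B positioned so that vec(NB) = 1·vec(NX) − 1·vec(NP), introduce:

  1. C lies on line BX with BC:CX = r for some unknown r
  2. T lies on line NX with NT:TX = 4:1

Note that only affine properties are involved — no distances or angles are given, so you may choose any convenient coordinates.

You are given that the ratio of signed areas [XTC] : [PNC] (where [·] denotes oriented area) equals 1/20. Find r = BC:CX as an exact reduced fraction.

r = 3

Set N = (0, 0), X = (1, 0), P = (0, 1), B = (1, -1); any affine frame gives the same invariant.
1. With BC:CX = r, write λ = r/(r+1) so C = B + λ·(X−B); C is affine-linear in λ
2. T lies on line NX with NT:TX = 4:1 ⇒ T = (4/5, 0)
Every point depending on C is an affine combination of C and λ-independent points, so each such coordinate is linear in λ; the λ² term in each signed area is a multiple of (X−B)×(X−B) = 0, so 2·[XTC] and 2·[PNC] are each linear in λ. Evaluating at λ=0 and λ=1:
  2·[XTC] = -1/5·λ + 1/5,   2·[PNC] = 1
So [XTC]:[PNC] = (-1/5·λ + 1/5) / (1). Setting this equal to 1/20:
  -1/5·λ + 1/5 = 1/20·(1)  ⇒  λ = 3/4
Then r = λ/(1−λ) = (3/4)/(1/4) = 3. Check: with r = 3, C = (1, -1/4) and [XTC]:[PNC] = 1/20 as required.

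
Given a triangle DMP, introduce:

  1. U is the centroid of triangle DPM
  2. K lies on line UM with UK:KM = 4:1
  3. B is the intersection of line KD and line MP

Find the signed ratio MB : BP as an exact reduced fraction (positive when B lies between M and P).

MB:BP = 1/13

Work in coordinates with D = (0, 0), M = (1, 0), P = (0, 1).
1. U is the centroid of triangle DPM ⇒ U = (1/3, 1/3)
2. K lies on line UM with UK:KM = 4:1 ⇒ K = (13/15, 1/15)
3. B is the intersection of line KD and line MP ⇒ B = (13/14, 1/14)
B = M + t·(P−M) with t = 1/14, so MB:BP = t:(1−t) = 1/14:13/14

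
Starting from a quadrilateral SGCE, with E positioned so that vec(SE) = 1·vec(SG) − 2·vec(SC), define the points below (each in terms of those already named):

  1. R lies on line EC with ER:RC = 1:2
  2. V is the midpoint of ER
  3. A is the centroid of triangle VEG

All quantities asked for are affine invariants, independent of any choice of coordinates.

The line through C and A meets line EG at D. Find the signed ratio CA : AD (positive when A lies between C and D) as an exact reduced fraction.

Choose coordinates S = (0, 0), G = (1, 0), C = (0, 1), E = (1, -2).
1. R lies on line EC with ER:RC = 1:2 ⇒ R = (2/3, -1)
2. V is the midpoint of ER ⇒ V = (5/6, -3/2)
3. A is the centroid of triangle VEG ⇒ A = (17/18, -7/6)
line CA meets EG at D = (1, -22/17)
A = C + t·(D−C) with t = 17/18, so CA:AD = 17/18:1/18

CA:AD = 17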